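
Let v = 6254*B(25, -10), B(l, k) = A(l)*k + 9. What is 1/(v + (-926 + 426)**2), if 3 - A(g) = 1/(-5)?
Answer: 1/106158 ≈ 9.4199e-6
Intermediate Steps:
A(g) = 16/5 (A(g) = 3 - 1/(-5) = 3 - (-1)/5 = 3 - 1*(-1/5) = 3 + 1/5 = 16/5)
B(l, k) = 9 + 16*k/5 (B(l, k) = 16*k/5 + 9 = 9 + 16*k/5)
v = -143842 (v = 6254*(9 + (16/5)*(-10)) = 6254*(9 - 32) = 6254*(-23) = -143842)
1/(v + (-926 + 426)**2) = 1/(-143842 + (-926 + 426)**2) = 1/(-143842 + (-500)**2) = 1/(-143842 + 250000) = 1/106158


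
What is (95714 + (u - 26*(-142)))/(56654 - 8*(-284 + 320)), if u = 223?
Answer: 99629/56366 ≈ 1.7675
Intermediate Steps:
(95714 + (u - 26*(-142)))/(56654 - 8*(-284 + 320)) = (95714 + (223 - 26*(-142)))/(56654 - 8*(-284 + 320)) = (95714 + (223 + 3692))/(56654 - 8*36) = (95714 + 3915)/(56654 - 288) = 99629/56366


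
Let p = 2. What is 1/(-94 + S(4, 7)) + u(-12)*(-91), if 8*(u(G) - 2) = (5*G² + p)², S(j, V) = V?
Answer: -1031783027/174 ≈ -5.9298e+6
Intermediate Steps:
u(G) = 2 + (2 + 5*G²)²/8 (u(G) = 2 + (5*G² + 2)²/8 = 2 + (2 + 5*G²)²/8)
1/(-94 + S(4, 7)) + u(-12)*(-91) = 1/(-94 + 7) + (2 + (2 + 5*(-12)²)²/8)*(-91) = 1/(-87) + (2 + (2 + 5*144)²/8)*(-91) = -1/87 + (2 + (2 + 720)²/8)*(-91) = -1/87 + (2 + (⅛)*722²)*(-91) = -1/87 + (2 + (⅛)*521284)*(-91) = -1/87 + (2 + 130321/2)*(-91) = -1/87 + (130325/2)*(-91) = -1/87 - 11859575/2 = -1031783027/174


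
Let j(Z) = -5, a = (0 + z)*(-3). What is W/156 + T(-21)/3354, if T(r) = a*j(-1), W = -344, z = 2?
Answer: -3683/1677 ≈ -2.1962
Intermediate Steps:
a = -6 (a = (0 + 2)*(-3) = 2*(-3) = -6)
T(r) = 30 (T(r) = -6*(-5) = 30)
W/156 + T(-21)/3354 = -344/156 + 30/3354 = -344*1/156 + 30*(1/3354) = -86/39 + 5/559 = -3683/1677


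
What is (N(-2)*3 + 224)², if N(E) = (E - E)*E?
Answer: 50176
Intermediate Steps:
N(E) = 0 (N(E) = 0*E = 0)
(N(-2)*3 + 224)² = (0*3 + 224)² = (0 + 224)² = 224² = 50176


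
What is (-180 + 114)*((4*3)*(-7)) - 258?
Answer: 5286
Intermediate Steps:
(-180 + 114)*((4*3)*(-7)) - 258 = -792*(-7) - 258 = -66*(-84) - 258 = 5544 - 258 = 5286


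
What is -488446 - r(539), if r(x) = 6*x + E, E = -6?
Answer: -491674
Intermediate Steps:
r(x) = -6 + 6*x (r(x) = 6*x - 6 = -6 + 6*x)
-488446 - r(539) = -488446 - (-6 + 6*539) = -488446 - (-6 + 3234) = -488446 - 1*3228 = -488446 - 3228 = -491674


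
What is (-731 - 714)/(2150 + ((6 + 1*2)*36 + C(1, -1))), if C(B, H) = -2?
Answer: -1445/2436 ≈ -0.59319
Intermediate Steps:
(-731 - 714)/(2150 + ((6 + 1*2)*36 + C(1, -1))) = (-731 - 714)/(2150 + ((6 + 1*2)*36 - 2)) = -1445/(2150 + ((6 + 2)*36 - 2)) = -1445/(2150 + (8*36 - 2)) = -1445/(2150 + (288 - 2)) = -1445/(2150 + 286) = -1445/2436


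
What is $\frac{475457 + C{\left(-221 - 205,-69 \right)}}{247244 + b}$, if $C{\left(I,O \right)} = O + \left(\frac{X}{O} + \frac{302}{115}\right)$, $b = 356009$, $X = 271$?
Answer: $\frac{23429773}{29731755} \approx 0.78804$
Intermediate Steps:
$C{\left(I,O \right)} = \frac{302}{115} + O + \frac{271}{O}$ ($C{\left(I,O \right)} = O + \left(\frac{271}{O} + \frac{302}{115}\right) = O + \left(\frac{302}{115} + \frac{271}{O}\right) = \frac{302}{115} + O + \frac{271}{O}$)
$\frac{475457 + C{\left(-221 - 205,-69 \right)}}{247244 + b} = \frac{475457 + \left(\frac{302}{115} - 69 + \frac{271}{-69}\right)}{247244 + 356009} = \frac{475457 + \left(\frac{302}{115} - 69 + 271 \left(- \frac{1}{69}\right)\right)}{603253} = \left(475457 - \frac{24254}{345}\right) \frac{1}{603253} = \frac{164008411}{345} \cdot \frac{1}{603253} = \frac{23429773}{29731755}$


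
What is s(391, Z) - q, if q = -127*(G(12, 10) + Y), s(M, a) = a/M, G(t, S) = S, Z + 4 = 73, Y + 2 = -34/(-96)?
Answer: 865903/816 ≈ 1061.2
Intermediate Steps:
Y = -79/48 (Y = -2 - 34/(-96) = -2 - 34*(-1/96) = -2 + 17/48 = -79/48 ≈ -1.6458)
Z = 69 (Z = -4 + 73 = 69)
q = -50927/48 (q = -127*(10 - 79/48) = -127*401/48 = -50927/48 ≈ -1061.0)
s(391, Z) - q = 69/391 - 1*(-50927/48) = 69*(1/391) + 50927/48 = 3/17 + 50927/48 = 865903/816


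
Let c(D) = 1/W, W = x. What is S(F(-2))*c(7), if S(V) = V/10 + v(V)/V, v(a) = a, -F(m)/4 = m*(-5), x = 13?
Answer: -3/13 ≈ -0.23077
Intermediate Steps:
F(m) = 20*m (F(m) = -4*m*(-5) = -(-20)*m = 20*m)
W = 13
c(D) = 1/13
S(V) = 1 + V/10 (S(V) = V/10 + V/V = V*(⅒) + 1 = V/10 + 1 = 1 + V/10)
S(F(-2))*c(7) = (1 + (20*(-2))/10)*(1/13) = (1 + (⅒)*(-40))*(1/13) = (1 - 4)*(1/13) = -3*1/13 = -3/13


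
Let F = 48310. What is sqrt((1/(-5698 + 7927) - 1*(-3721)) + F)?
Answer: 10*sqrt(2585129559)/2229 ≈ 228.10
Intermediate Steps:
sqrt((1/(-5698 + 7927) - 1*(-3721)) + F) = sqrt((1/(-5698 + 7927) - 1*(-3721)) + 48310) = sqrt((1/2229 + 3721) + 48310) = sqrt(8294110/2229 + 48310) = sqrt(115977100/2229) = 10*sqrt(2585129559)/2229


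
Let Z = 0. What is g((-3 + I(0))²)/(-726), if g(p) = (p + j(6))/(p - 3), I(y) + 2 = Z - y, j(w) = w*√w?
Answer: -25/15972 - √6/2662 ≈ -0.0024854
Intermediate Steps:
j(w) = w^(3/2)
I(y) = -2 - y (I(y) = -2 + (0 - y) = -2 - y)
g(p) = (p + 6*√6)/(-3 + p) (g(p) = (p + 6^(3/2))/(p - 3) = (p + 6*√6)/(-3 + p))
g((-3 + I(0))²)/(-726) = (((-3 + (-2 - 1*0))² + 6*√6)/(-3 + (-3 + (-2 - 1*0))²))/(-726) = (((-3 + (-2 + 0))² + 6*√6)/(-3 + (-3 + (-2 + 0))²))*(-1/726) = (((-3 - 2)² + 6*√6)/(-3 + (-3 - 2)²))*(-1/726) = (((-5)² + 6*√6)/(-3 + (-5)²))*(-1/726) = ((25 + 6*√6)/(-3 + 25))*(-1/726) = ((25 + 6*√6)/22)*(-1/726) = (25/22 + 3*√6/11)*(-1/726) = -25/15972 - √6/2662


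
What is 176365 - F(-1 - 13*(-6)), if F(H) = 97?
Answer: 176268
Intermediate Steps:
176365 - F(-1 - 13*(-6)) = 176365 - 1*97 = 176365 - 97 = 176268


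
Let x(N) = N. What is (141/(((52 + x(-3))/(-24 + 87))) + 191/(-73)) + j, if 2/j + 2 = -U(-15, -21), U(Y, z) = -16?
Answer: 91373/511 ≈ 178.81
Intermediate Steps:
j = ⅐ (j = 2/(-2 - 1*(-16)) = 2/(-2 + 16) = 2/14 = 2*(1/14) = ⅐ ≈ 0.14286)
(141/(((52 + x(-3))/(-24 + 87))) + 191/(-73)) + j = (141/(((52 - 3)/(-24 + 87))) + 191/(-73)) + ⅐ = (141/((49/63)) + 191*(-1/73)) + ⅐ = (141/((49*(1/63))) - 191/73) + ⅐ = (141/(7/9) - 191/73) + ⅐ = (141*(9/7) - 191/73) + ⅐ = (1269/7 - 191/73) + ⅐ = 91300/511 + ⅐ = 91373/511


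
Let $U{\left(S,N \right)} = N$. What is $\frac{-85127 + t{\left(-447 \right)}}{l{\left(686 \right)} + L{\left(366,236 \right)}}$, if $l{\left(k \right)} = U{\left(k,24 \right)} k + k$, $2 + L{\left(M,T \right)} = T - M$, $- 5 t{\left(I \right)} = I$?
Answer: $- \frac{212594}{42545} \approx -4.9969$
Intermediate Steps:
$t{\left(I \right)} = - \frac{I}{5}$
$L{\left(M,T \right)} = -2 + T - M$ ($L{\left(M,T \right)} = -2 - \left(M - T\right) = -2 + T - M$)
$l{\left(k \right)} = 25 k$ ($l{\left(k \right)} = 24 k + k = 25 k$)
$\frac{-85127 + t{\left(-447 \right)}}{l{\left(686 \right)} + L{\left(366,236 \right)}} = \frac{-85127 - - \frac{447}{5}}{25 \cdot 686 - 132} = \frac{-85127 + \frac{447}{5}}{17150 - 132} = - \frac{425188}{5 \left(17150 - 132\right)} = - \frac{425188}{5 \cdot 17018} = \left(- \frac{425188}{5}\right) \frac{1}{17018} = - \frac{212594}{42545}$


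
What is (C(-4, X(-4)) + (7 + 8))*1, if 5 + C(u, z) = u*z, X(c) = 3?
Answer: -2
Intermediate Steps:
C(u, z) = -5 + u*z
(C(-4, X(-4)) + (7 + 8))*1 = ((-5 - 4*3) + (7 + 8))*1 = ((-5 - 12) + 15)*1 = (-17 + 15)*1 = -2*1 = -2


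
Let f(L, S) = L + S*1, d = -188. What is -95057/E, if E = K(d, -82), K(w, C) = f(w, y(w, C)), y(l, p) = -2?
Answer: 5003/10 ≈ 500.30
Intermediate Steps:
f(L, S) = L + S
K(w, C) = -2 + w (K(w, C) = w - 2 = -2 + w)
E = -190 (E = -2 - 188 = -190)
-95057/E = -95057/(-190) = -95057*(-1/190) = 5003/10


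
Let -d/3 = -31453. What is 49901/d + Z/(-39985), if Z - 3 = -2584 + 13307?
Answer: 983196851/3772944615 ≈ 0.26059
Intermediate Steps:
Z = 10726 (Z = 3 + (-2584 + 13307) = 3 + 10723 = 10726)
d = 94359 (d = -3*(-31453) = 94359)
49901/d + Z/(-39985) = 49901/94359 + 10726/(-39985) = 49901*(1/94359) + 10726*(-1/39985) = 49901/94359 - 10726/39985 = 983196851/3772944615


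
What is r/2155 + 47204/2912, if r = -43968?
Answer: -6577549/1568840 ≈ -4.1926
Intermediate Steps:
r/2155 + 47204/2912 = -43968/2155 + 47204/2912 = -43968*1/2155 + 47204*(1/2912) = -43968/2155 + 11801/728 = -6577549/1568840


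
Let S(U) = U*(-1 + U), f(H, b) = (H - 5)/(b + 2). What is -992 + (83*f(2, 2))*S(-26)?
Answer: -89383/2 ≈ -44692.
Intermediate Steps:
f(H, b) = (-5 + H)/(2 + b)
-992 + (83*f(2, 2))*S(-26) = -992 + (83*((-5 + 2)/(2 + 2)))*(-26*(-1 - 26)) = -992 + (83*(-3/4))*(-26*(-27)) = -992 + (83*((¼)*(-3)))*702 = -992 + (83*(-¾))*702 = -992 - 249/4*702 = -992 - 87399/2 = -89383/2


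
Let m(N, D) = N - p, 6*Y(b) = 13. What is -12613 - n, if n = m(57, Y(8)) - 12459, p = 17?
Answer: -194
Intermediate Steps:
Y(b) = 13/6 (Y(b) = (⅙)*13 = 13/6)
m(N, D) = -17 + N (m(N, D) = N - 1*17 = N - 17 = -17 + N)
n = -12419 (n = (-17 + 57) - 12459 = 40 - 12459 = -12419)
-12613 - n = -12613 - 1*(-12419) = -12613 + 12419 = -194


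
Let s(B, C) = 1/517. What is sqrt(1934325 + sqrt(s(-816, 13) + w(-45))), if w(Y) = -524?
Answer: sqrt(517023794925 + 6721*I*sqrt(828751))/517 ≈ 1390.8 + 0.0082294*I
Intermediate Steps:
s(B, C) = 1/517
sqrt(1934325 + sqrt(s(-816, 13) + w(-45))) = sqrt(1934325 + sqrt(1/517 - 524)) = sqrt(1934325 + sqrt(-270907/517)) = sqrt(1934325 + 13*I*sqrt(828751)/517)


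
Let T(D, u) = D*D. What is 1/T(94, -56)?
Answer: 1/8836 ≈ 0.00011317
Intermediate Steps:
T(D, u) = D**2
1/T(94, -56) = 1/(94**2) = 1/8836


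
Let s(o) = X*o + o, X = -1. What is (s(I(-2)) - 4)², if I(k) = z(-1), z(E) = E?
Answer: 16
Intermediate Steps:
I(k) = -1
s(o) = 0 (s(o) = -o + o = 0)
(s(I(-2)) - 4)² = (0 - 4)² = (-4)² = 16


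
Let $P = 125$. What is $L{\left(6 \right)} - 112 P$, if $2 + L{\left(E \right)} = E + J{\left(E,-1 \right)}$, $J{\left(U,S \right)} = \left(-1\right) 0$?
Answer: $-13996$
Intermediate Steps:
$J{\left(U,S \right)} = 0$
$L{\left(E \right)} = -2 + E$ ($L{\left(E \right)} = -2 + \left(E + 0\right) = -2 + E$)
$L{\left(6 \right)} - 112 P = \left(-2 + 6\right) - 14000 = 4 - 14000 = -13996$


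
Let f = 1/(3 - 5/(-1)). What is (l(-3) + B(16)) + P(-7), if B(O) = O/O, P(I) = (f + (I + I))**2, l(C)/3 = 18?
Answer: 15841/64 ≈ 247.52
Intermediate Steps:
l(C) = 54 (l(C) = 3*18 = 54)
f = 1/8 (f = 1/(3 - 5*(-1)) = 1/(3 + 5) = 1/8 ≈ 0.12500)
P(I) = (1/8 + 2*I)**2 (P(I) = (1/8 + (I + I))**2 = (1/8 + 2*I)**2)
B(O) = 1
(l(-3) + B(16)) + P(-7) = (54 + 1) + (1 + 16*(-7))**2/64 = 55 + (1 - 112)**2/64 = 55 + (1/64)*(-111)**2 = 55 + (1/64)*12321 = 55 + 12321/64 = 15841/64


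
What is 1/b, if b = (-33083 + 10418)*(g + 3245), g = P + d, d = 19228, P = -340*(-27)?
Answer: -1/717415245 ≈ -1.3939e-9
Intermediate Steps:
P = 9180
g = 28408 (g = 9180 + 19228 = 28408)
b = -717415245 (b = (-33083 + 10418)*(28408 + 3245) = -22665*31653 = -717415245)
1/b = 1/(-717415245) = -1/717415245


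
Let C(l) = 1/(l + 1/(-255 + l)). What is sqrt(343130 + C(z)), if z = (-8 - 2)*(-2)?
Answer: sqrt(7576517725395)/4699 ≈ 585.77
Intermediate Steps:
z = 20 (z = -10*(-2) = 20)
sqrt(343130 + C(z)) = sqrt(343130 + (-255 + 20)/(1 + 20**2 - 255*20)) = sqrt(343130 - 235/(1 + 400 - 5100)) = sqrt(343130 - 235/(-4699)) = sqrt(343130 - 1/4699*(-235)) = sqrt(343130 + 235/4699) = sqrt(1612368105/4699) = sqrt(7576517725395)/4699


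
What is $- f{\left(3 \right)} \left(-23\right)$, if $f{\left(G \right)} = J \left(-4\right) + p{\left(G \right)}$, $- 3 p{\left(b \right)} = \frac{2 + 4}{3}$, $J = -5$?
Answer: $\frac{1334}{3} \approx 444.67$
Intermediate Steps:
$p{\left(b \right)} = - \frac{2}{3}$ ($p{\left(b \right)} = - \frac{\left(2 + 4\right) \frac{1}{3}}{3} = - \frac{6 \cdot \frac{1}{3}}{3} = \left(- \frac{1}{3}\right) 2 = - \frac{2}{3}$)
$f{\left(G \right)} = \frac{58}{3}$ ($f{\left(G \right)} = \left(-5\right) \left(-4\right) - \frac{2}{3} = 20 - \frac{2}{3} = \frac{58}{3}$)
$- f{\left(3 \right)} \left(-23\right) = \left(-1\right) \frac{58}{3} \left(-23\right) = \left(- \frac{58}{3}\right) \left(-23\right) = \frac{1334}{3}$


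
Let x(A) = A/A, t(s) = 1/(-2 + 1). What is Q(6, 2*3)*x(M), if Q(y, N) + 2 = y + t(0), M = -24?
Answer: 3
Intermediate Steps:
t(s) = -1 (t(s) = 1/(-1) = -1)
Q(y, N) = -3 + y (Q(y, N) = -2 + (y - 1) = -2 + (-1 + y) = -3 + y)
x(A) = 1
Q(6, 2*3)*x(M) = (-3 + 6)*1 = 3*1 = 3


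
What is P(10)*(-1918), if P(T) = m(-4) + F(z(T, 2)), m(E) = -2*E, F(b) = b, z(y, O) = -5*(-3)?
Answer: -44114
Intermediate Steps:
z(y, O) = 15
P(T) = 23 (P(T) = -2*(-4) + 15 = 8 + 15 = 23)
P(10)*(-1918) = 23*(-1918) = -44114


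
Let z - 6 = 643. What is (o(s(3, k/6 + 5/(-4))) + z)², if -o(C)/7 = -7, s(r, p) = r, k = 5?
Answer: 487204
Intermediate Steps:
o(C) = 49 (o(C) = -7*(-7) = 49)
z = 649 (z = 6 + 643 = 649)
(o(s(3, k/6 + 5/(-4))) + z)² = (49 + 649)² = 698² = 487204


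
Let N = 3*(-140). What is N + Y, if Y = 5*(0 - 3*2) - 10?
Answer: -460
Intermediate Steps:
Y = -40 (Y = 5*(0 - 6) - 10 = 5*(-6) - 10 = -30 - 10 = -40)
N = -420
N + Y = -420 - 40 = -460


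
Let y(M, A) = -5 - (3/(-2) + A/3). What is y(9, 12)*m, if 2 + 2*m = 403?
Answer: -6015/4 ≈ -1503.8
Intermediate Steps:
y(M, A) = -7/2 - A/3 (y(M, A) = -5 - (3*(-½) + A*(⅓)) = -5 - (-3/2 + A/3) = -5 + (3/2 - A/3) = -7/2 - A/3)
m = 401/2 (m = -1 + (½)*403 = -1 + 403/2 = 401/2 ≈ 200.50)
y(9, 12)*m = (-7/2 - ⅓*12)*(401/2) = (-7/2 - 4)*(401/2) = -15/2*401/2 = -6015/4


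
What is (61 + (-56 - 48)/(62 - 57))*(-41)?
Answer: -8241/5 ≈ -1648.2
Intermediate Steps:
(61 + (-56 - 48)/(62 - 57))*(-41) = (61 - 104/5)*(-41) = (201/5)*(-41) = -8241/5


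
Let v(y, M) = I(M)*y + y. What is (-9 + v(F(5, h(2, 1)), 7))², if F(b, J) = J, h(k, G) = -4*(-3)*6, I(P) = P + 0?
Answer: 321489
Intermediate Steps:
I(P) = P
h(k, G) = 72 (h(k, G) = 12*6 = 72)
v(y, M) = y + M*y (v(y, M) = M*y + y = y + M*y)
(-9 + v(F(5, h(2, 1)), 7))² = (-9 + 72*(1 + 7))² = (-9 + 72*8)² = (-9 + 576)² = 567² = 321489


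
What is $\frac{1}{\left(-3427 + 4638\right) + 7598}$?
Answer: $\frac{1}{8809} \approx 0.00011352$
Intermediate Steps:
$\frac{1}{\left(-3427 + 4638\right) + 7598} = \frac{1}{1211 + 7598} = \frac{1}{8809}$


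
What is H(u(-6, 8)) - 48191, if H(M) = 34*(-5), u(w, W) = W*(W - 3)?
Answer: -48361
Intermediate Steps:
u(w, W) = W*(-3 + W)
H(M) = -170
H(u(-6, 8)) - 48191 = -170 - 48191 = -48361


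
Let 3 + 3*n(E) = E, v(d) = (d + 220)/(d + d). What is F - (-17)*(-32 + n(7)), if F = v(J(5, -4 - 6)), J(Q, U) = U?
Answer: -3191/6 ≈ -531.83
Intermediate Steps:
v(d) = (220 + d)/(2*d) (v(d) = (220 + d)/((2*d)) = (220 + d)*(1/(2*d)) = (220 + d)/(2*d))
n(E) = -1 + E/3
F = -21/2 (F = (220 + (-4 - 6))/(2*(-4 - 6)) = (½)*(220 - 10)/(-10) = (½)*(-⅒)*210 = -21/2 ≈ -10.500)
F - (-17)*(-32 + n(7)) = -21/2 - (-17)*(-32 + (-1 + (⅓)*7)) = -21/2 - (-17)*(-32 + (-1 + 7/3)) = -21/2 - (-17)*(-32 + 4/3) = -21/2 - (-17)*(-92)/3 = -21/2 - 1*1564/3 = -21/2 - 1564/3 = -3191/6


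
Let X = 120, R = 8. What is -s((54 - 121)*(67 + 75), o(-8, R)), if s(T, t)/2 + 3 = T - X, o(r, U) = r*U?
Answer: 19274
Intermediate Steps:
o(r, U) = U*r
s(T, t) = -246 + 2*T (s(T, t) = -6 + 2*(T - 1*120) = -6 + 2*(T - 120) = -6 + 2*(-120 + T) = -6 + (-240 + 2*T) = -246 + 2*T)
-s((54 - 121)*(67 + 75), o(-8, R)) = -(-246 + 2*((54 - 121)*(67 + 75))) = -(-246 + 2*(-67*142)) = -(-246 + 2*(-9514)) = -(-246 - 19028) = -1*(-19274) = 19274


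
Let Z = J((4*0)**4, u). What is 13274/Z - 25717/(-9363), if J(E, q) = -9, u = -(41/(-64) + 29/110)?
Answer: -41351003/28089 ≈ -1472.1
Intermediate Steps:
u = 1327/3520 (u = -(41*(-1/64) + 29*(1/110)) = -(-41/64 + 29/110) = -1*(-1327/3520) = 1327/3520 ≈ 0.37699)
Z = -9
13274/Z - 25717/(-9363) = 13274/(-9) - 25717/(-9363) = 13274*(-1/9) - 25717*(-1/9363) = -13274/9 + 25717/9363 = -41351003/28089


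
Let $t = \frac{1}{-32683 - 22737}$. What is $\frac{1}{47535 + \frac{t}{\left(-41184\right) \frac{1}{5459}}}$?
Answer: $\frac{2282417280}{108494705410259} \approx 2.1037 \cdot 10^{-5}$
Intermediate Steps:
$t = - \frac{1}{55420}$ ($t = \frac{1}{-55420} = - \frac{1}{55420} \approx -1.8044 \cdot 10^{-5}$)
$\frac{1}{47535 + \frac{t}{\left(-41184\right) \frac{1}{5459}}} = \frac{1}{47535 - \frac{1}{55420 \left(- \frac{41184}{5459}\right)}} = \frac{1}{47535 - - \frac{5459}{2282417280}} = \frac{1}{47535 + \frac{5459}{2282417280}} = \frac{1}{\frac{108494705410259}{2282417280}} = \frac{2282417280}{108494705410259}$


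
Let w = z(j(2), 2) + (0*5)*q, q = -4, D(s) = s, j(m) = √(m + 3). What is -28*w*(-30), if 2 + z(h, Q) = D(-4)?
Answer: -5040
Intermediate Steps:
j(m) = √(3 + m)
z(h, Q) = -6 (z(h, Q) = -2 - 4 = -6)
w = -6 (w = -6 + (0*5)*(-4) = -6 + 0*(-4) = -6 + 0 = -6)
-28*w*(-30) = -28*(-6)*(-30) = 168*(-30) = -5040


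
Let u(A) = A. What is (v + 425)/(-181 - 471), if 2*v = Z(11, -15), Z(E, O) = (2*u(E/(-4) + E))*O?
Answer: -1205/2608 ≈ -0.46204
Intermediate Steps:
Z(E, O) = 3*E*O/2 (Z(E, O) = (2*(E/(-4) + E))*O = (2*(E*(-1/4) + E))*O = (2*(-E/4 + E))*O = (2*(3*E/4))*O = (3*E/2)*O = 3*E*O/2)
v = -495/4 (v = ((3/2)*11*(-15))/2 = (1/2)*(-495/2) = -495/4 ≈ -123.75)
(v + 425)/(-181 - 471) = (-495/4 + 425)/(-181 - 471) = (1205/4)/(-652) = (1205/4)*(-1/652) = -1205/2608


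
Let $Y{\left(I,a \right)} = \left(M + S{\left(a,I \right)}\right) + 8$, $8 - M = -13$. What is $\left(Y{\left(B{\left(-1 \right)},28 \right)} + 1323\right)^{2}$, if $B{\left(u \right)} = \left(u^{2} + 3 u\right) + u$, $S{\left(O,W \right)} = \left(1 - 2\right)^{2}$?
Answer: $1830609$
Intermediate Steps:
$M = 21$ ($M = 8 - -13 = 8 + 13 = 21$)
$S{\left(O,W \right)} = 1$ ($S{\left(O,W \right)} = \left(-1\right)^{2} = 1$)
$B{\left(u \right)} = u^{2} + 4 u$
$Y{\left(I,a \right)} = 30$ ($Y{\left(I,a \right)} = \left(21 + 1\right) + 8 = 22 + 8 = 30$)
$\left(Y{\left(B{\left(-1 \right)},28 \right)} + 1323\right)^{2} = \left(30 + 1323\right)^{2} = 1353^{2} = 1830609$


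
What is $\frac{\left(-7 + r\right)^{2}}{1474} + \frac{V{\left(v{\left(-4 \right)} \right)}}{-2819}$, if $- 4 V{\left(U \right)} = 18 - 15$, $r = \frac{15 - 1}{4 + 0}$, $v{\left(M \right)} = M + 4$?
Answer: $\frac{142553}{16620824} \approx 0.0085768$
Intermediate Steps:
$v{\left(M \right)} = 4 + M$
$r = \frac{7}{2}$ ($r = \frac{14}{4} = 14 \cdot \frac{1}{4} = \frac{7}{2} \approx 3.5$)
$V{\left(U \right)} = - \frac{3}{4}$ ($V{\left(U \right)} = - \frac{18 - 15}{4} = \left(- \frac{1}{4}\right) 3 = - \frac{3}{4}$)
$\frac{\left(-7 + r\right)^{2}}{1474} + \frac{V{\left(v{\left(-4 \right)} \right)}}{-2819} = \frac{\left(-7 + \frac{7}{2}\right)^{2}}{1474} - \frac{3}{4 \left(-2819\right)} = \left(- \frac{7}{2}\right)^{2} \cdot \frac{1}{1474} - - \frac{3}{11276} = \frac{49}{4} \cdot \frac{1}{1474} + \frac{3}{11276} = \frac{49}{5896} + \frac{3}{11276} = \frac{142553}{16620824}$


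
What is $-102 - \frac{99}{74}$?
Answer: $- \frac{7647}{74} \approx -103.34$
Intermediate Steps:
$-102 - \frac{99}{74} = - \frac{7647}{74}$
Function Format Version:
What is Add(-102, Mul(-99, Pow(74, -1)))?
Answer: Rational(-7647, 74) ≈ -103.34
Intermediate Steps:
Add(-102, Mul(-99, Pow(74, -1))) = Add(-102, Mul(-99, Rational(1, 74))) = Add(-102, Rational(-99, 74)) = Rational(-7647, 74)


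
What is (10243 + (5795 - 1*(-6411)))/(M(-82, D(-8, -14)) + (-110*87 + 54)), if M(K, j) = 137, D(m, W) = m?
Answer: -22449/9379 ≈ -2.3935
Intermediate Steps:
(10243 + (5795 - 1*(-6411)))/(M(-82, D(-8, -14)) + (-110*87 + 54)) = (10243 + (5795 - 1*(-6411)))/(137 + (-110*87 + 54)) = (10243 + (5795 + 6411))/(137 + (-9570 + 54)) = (10243 + 12206)/(137 - 9516) = 22449/(-9379) = 22449*(-1/9379) = -22449/9379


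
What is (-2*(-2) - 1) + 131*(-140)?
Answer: -18337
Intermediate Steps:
(-2*(-2) - 1) + 131*(-140) = (4 - 1) - 18340 = 3 - 18340 = -18337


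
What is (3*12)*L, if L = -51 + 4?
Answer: -1692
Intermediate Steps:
L = -47
(3*12)*L = (3*12)*(-47) = 36*(-47) = -1692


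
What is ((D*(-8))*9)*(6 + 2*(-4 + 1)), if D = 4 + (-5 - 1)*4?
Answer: 0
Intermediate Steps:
D = -20 (D = 4 - 6*4 = 4 - 24 = -20)
((D*(-8))*9)*(6 + 2*(-4 + 1)) = (-20*(-8)*9)*(6 + 2*(-4 + 1)) = (160*9)*(6 + 2*(-3)) = 1440*(6 - 6) = 1440*0 = 0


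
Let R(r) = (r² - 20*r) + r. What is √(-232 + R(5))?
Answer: I*√302 ≈ 17.378*I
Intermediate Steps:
R(r) = r² - 19*r
√(-232 + R(5)) = √(-232 + 5*(-19 + 5)) = √(-232 + 5*(-14)) = √(-232 - 70) = √(-302) = I*√302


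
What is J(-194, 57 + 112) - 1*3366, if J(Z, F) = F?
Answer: -3197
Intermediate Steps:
J(-194, 57 + 112) - 1*3366 = (57 + 112) - 1*3366 = 169 - 3366 = -3197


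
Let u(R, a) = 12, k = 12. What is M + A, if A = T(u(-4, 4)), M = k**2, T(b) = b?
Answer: 156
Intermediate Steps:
M = 144 (M = 12**2 = 144)
A = 12
M + A = 144 + 12 = 156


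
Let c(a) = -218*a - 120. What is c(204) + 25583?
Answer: -19009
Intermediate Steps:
c(a) = -120 - 218*a
c(204) + 25583 = (-120 - 218*204) + 25583 = (-120 - 44472) + 25583 = -44592 + 25583 = -19009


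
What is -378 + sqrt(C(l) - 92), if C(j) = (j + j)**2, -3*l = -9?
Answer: -378 + 2*I*sqrt(14) ≈ -378.0 + 7.4833*I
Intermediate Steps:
l = 3 (l = -1/3*(-9) = 3)
C(j) = 4*j**2 (C(j) = (2*j)**2 = 4*j**2)
-378 + sqrt(C(l) - 92) = -378 + sqrt(4*3**2 - 92) = -378 + sqrt(4*9 - 92) = -378 + sqrt(36 - 92) = -378 + sqrt(-56) = -378 + 2*I*sqrt(14)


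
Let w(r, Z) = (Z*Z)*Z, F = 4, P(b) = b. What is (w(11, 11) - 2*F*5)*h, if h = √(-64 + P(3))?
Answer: 1291*I*√61 ≈ 10083.0*I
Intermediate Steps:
w(r, Z) = Z³ (w(r, Z) = Z²*Z = Z³)
h = I*√61 (h = √(-64 + 3) = √(-61) = I*√61 ≈ 7.8102*I)
(w(11, 11) - 2*F*5)*h = (11³ - 2*4*5)*(I*√61) = (1331 - 8*5)*(I*√61) = (1331 - 40)*(I*√61) = 1291*(I*√61) = 1291*I*√61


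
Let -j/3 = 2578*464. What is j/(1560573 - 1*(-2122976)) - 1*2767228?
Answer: -10193223520748/3683549 ≈ -2.7672e+6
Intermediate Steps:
j = -3588576 (j = -7734*464 = -3*1196192 = -3588576)
j/(1560573 - 1*(-2122976)) - 1*2767228 = -3588576/(1560573 - 1*(-2122976)) - 1*2767228 = -3588576/(1560573 + 2122976) - 2767228 = -3588576/3683549 - 2767228 = -10193223520748/3683549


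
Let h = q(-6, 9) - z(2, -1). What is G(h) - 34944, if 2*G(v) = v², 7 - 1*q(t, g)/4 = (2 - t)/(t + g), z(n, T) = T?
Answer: -625967/18 ≈ -34776.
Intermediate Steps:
q(t, g) = 28 - 4*(2 - t)/(g + t) (q(t, g) = 28 - 4*(2 - t)/(t + g) = 28 - 4*(2 - t)/(g + t))
h = 55/3 (h = 4*(-2 + 7*9 + 8*(-6))/(9 - 6) - 1*(-1) = 4*(-2 + 63 - 48)/3 + 1 = 4*(⅓)*13 + 1 = 52/3 + 1 = 55/3 ≈ 18.333)
G(v) = v²/2
G(h) - 34944 = (55/3)²/2 - 34944 = (½)*(3025/9) - 34944 = 3025/18 - 34944 = -625967/18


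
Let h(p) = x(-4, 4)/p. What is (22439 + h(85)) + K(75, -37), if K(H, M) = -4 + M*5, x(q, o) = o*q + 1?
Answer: 378247/17 ≈ 22250.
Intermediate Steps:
x(q, o) = 1 + o*q
K(H, M) = -4 + 5*M
h(p) = -15/p (h(p) = (1 + 4*(-4))/p = (1 - 16)/p = -15/p)
(22439 + h(85)) + K(75, -37) = (22439 - 15/85) + (-4 + 5*(-37)) = (22439 - 15*1/85) + (-4 - 185) = (22439 - 3/17) - 189 = 381460/17 - 189 = 378247/17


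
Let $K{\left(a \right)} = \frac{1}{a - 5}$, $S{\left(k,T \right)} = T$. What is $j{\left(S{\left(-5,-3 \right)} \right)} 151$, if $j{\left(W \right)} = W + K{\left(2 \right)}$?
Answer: $- \frac{1510}{3} \approx -503.33$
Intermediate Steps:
$K{\left(a \right)} = \frac{1}{-5 + a}$
$j{\left(W \right)} = - \frac{1}{3} + W$ ($j{\left(W \right)} = W + \frac{1}{-5 + 2} = W + \frac{1}{-3} = W - \frac{1}{3} = - \frac{1}{3} + W$)
$j{\left(S{\left(-5,-3 \right)} \right)} 151 = \left(- \frac{1}{3} - 3\right) 151 = \left(- \frac{10}{3}\right) 151 = - \frac{1510}{3}$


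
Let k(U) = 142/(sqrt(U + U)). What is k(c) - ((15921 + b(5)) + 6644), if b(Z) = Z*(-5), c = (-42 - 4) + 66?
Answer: -22540 + 71*sqrt(10)/10 ≈ -22518.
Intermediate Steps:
c = 20 (c = -46 + 66 = 20)
b(Z) = -5*Z
k(U) = 71*sqrt(2)/sqrt(U) (k(U) = 142/(sqrt(2*U)) = 142/((sqrt(2)*sqrt(U))) = 142*(sqrt(2)/(2*sqrt(U))) = 71*sqrt(2)/sqrt(U))
k(c) - ((15921 + b(5)) + 6644) = 71*sqrt(2)/sqrt(20) - ((15921 - 5*5) + 6644) = 71*sqrt(2)*(sqrt(5)/10) - ((15921 - 25) + 6644) = 71*sqrt(10)/10 - (15896 + 6644) = 71*sqrt(10)/10 - 1*22540 = 71*sqrt(10)/10 - 22540 = -22540 + 71*sqrt(10)/10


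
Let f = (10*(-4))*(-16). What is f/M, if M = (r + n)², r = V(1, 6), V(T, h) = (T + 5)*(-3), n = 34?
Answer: 5/2 ≈ 2.5000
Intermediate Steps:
f = 640 (f = -40*(-16) = 640)
V(T, h) = -15 - 3*T (V(T, h) = (5 + T)*(-3) = -15 - 3*T)
r = -18 (r = -15 - 3*1 = -15 - 3 = -18)
M = 256 (M = (-18 + 34)² = 16² = 256)
f/M = 640/256 = 640*(1/256) = 5/2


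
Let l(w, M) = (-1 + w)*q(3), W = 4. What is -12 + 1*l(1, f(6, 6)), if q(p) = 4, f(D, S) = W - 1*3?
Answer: -12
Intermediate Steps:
f(D, S) = 1 (f(D, S) = 4 - 1*3 = 4 - 3 = 1)
l(w, M) = -4 + 4*w (l(w, M) = (-1 + w)*4 = -4 + 4*w)
-12 + 1*l(1, f(6, 6)) = -12 + 1*(-4 + 4*1) = -12 + 1*(-4 + 4) = -12 + 1*0 = -12 + 0 = -12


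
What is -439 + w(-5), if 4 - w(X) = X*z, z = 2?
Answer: -425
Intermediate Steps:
w(X) = 4 - 2*X (w(X) = 4 - X*2 = 4 - 2*X)
-439 + w(-5) = -439 + (4 - 2*(-5)) = -439 + (4 + 10) = -439 + 14 = -425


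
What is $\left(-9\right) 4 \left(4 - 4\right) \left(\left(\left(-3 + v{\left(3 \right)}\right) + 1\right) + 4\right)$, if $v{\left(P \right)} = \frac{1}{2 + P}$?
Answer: $0$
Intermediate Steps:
$\left(-9\right) 4 \left(4 - 4\right) \left(\left(\left(-3 + v{\left(3 \right)}\right) + 1\right) + 4\right) = \left(-9\right) 4 \left(4 - 4\right) \left(\left(\left(-3 + \frac{1}{2 + 3}\right) + 1\right) + 4\right) = - 36 \cdot 0 \left(\left(\left(-3 + \frac{1}{5}\right) + 1\right) + 4\right) = - 36 \cdot 0 \left(\left(- \frac{14}{5} + 1\right) + 4\right) = - 36 \cdot 0 \left(- \frac{9}{5} + 4\right) = - 36 \cdot 0 \cdot \frac{11}{5} = \left(-36\right) 0 = 0$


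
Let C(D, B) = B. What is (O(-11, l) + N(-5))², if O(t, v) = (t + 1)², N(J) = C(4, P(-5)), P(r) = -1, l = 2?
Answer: 9801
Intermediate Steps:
N(J) = -1
O(t, v) = (1 + t)²
(O(-11, l) + N(-5))² = ((1 - 11)² - 1)² = ((-10)² - 1)² = (100 - 1)² = 99² = 9801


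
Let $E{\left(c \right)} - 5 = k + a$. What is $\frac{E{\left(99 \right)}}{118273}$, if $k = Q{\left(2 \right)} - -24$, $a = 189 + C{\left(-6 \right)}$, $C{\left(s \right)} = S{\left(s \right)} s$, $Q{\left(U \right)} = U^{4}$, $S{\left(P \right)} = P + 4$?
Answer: $\frac{246}{118273} \approx 0.0020799$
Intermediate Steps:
$S{\left(P \right)} = 4 + P$
$C{\left(s \right)} = s \left(4 + s\right)$ ($C{\left(s \right)} = \left(4 + s\right) s = s \left(4 + s\right)$)
$a = 201$ ($a = 189 - 6 \left(4 - 6\right) = 189 - -12 = 189 + 12 = 201$)
$k = 40$ ($k = 2^{4} - -24 = 16 + 24 = 40$)
$E{\left(c \right)} = 246$ ($E{\left(c \right)} = 5 + \left(40 + 201\right) = 5 + 241 = 246$)
$\frac{E{\left(99 \right)}}{118273} = \frac{246}{118273}$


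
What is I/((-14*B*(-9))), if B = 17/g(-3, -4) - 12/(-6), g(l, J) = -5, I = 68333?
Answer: -341665/882 ≈ -387.38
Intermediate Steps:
B = -7/5 (B = 17/(-5) - 12/(-6) = 17*(-⅕) - 12*(-⅙) = -17/5 + 2 = -7/5 ≈ -1.4000)
I/((-14*B*(-9))) = 68333/((-14*(-7/5)*(-9))) = 68333/(((98/5)*(-9))) = 68333/(-882/5) = 68333*(-5/882) = -341665/882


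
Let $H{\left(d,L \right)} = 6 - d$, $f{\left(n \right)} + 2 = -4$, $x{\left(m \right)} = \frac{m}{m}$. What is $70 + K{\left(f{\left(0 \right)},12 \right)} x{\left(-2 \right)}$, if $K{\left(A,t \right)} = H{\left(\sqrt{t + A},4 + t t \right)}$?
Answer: $76 - \sqrt{6} \approx 73.551$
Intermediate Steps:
$x{\left(m \right)} = 1$
$f{\left(n \right)} = -6$ ($f{\left(n \right)} = -2 - 4 = -6$)
$K{\left(A,t \right)} = 6 - \sqrt{A + t}$ ($K{\left(A,t \right)} = 6 - \sqrt{t + A} = 6 - \sqrt{A + t}$)
$70 + K{\left(f{\left(0 \right)},12 \right)} x{\left(-2 \right)} = 70 + \left(6 - \sqrt{-6 + 12}\right) 1 = 70 + \left(6 - \sqrt{6}\right) 1 = 70 + \left(6 - \sqrt{6}\right) = 76 - \sqrt{6}$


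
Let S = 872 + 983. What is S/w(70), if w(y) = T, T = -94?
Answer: -1855/94 ≈ -19.734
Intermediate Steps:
w(y) = -94
S = 1855
S/w(70) = 1855/(-94) = 1855*(-1/94) = -1855/94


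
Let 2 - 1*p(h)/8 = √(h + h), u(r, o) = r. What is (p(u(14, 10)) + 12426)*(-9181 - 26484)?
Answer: -443743930 + 570640*√7 ≈ -4.4223e+8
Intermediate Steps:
p(h) = 16 - 8*√2*√h (p(h) = 16 - 8*√(h + h) = 16 - 8*√2*√h)
(p(u(14, 10)) + 12426)*(-9181 - 26484) = ((16 - 8*√2*√14) + 12426)*(-9181 - 26484) = ((16 - 16*√7) + 12426)*(-35665) = (12442 - 16*√7)*(-35665) = -443743930 + 570640*√7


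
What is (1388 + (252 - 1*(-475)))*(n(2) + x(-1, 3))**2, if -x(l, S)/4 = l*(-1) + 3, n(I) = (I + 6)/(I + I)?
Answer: 414540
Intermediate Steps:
n(I) = (6 + I)/(2*I) (n(I) = (6 + I)/((2*I)) = (6 + I)*(1/(2*I)) = (6 + I)/(2*I))
x(l, S) = -12 + 4*l (x(l, S) = -4*(l*(-1) + 3) = -4*(-l + 3) = -4*(3 - l) = -12 + 4*l)
(1388 + (252 - 1*(-475)))*(n(2) + x(-1, 3))**2 = (1388 + (252 - 1*(-475)))*((1/2)*(6 + 2)/2 + (-12 + 4*(-1)))**2 = (1388 + (252 + 475))*((1/2)*(1/2)*8 + (-12 - 4))**2 = (1388 + 727)*(2 - 16)**2 = 2115*(-14)**2 = 2115*196 = 414540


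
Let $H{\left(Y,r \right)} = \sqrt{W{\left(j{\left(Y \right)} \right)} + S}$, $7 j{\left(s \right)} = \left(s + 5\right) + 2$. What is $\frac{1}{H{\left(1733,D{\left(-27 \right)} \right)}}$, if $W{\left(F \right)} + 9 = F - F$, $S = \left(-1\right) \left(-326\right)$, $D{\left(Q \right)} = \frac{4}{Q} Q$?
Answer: $\frac{\sqrt{317}}{317} \approx 0.056166$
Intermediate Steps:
$D{\left(Q \right)} = 4$
$j{\left(s \right)} = 1 + \frac{s}{7}$ ($j{\left(s \right)} = \frac{\left(s + 5\right) + 2}{7} = \frac{\left(5 + s\right) + 2}{7} = \frac{7 + s}{7} = 1 + \frac{s}{7}$)
$S = 326$
$W{\left(F \right)} = -9$ ($W{\left(F \right)} = -9 + \left(F - F\right) = -9 + 0 = -9$)
$H{\left(Y,r \right)} = \sqrt{317}$ ($H{\left(Y,r \right)} = \sqrt{-9 + 326} = \sqrt{317}$)
$\frac{1}{H{\left(1733,D{\left(-27 \right)} \right)}} = \frac{1}{\sqrt{317}} = \frac{\sqrt{317}}{317}$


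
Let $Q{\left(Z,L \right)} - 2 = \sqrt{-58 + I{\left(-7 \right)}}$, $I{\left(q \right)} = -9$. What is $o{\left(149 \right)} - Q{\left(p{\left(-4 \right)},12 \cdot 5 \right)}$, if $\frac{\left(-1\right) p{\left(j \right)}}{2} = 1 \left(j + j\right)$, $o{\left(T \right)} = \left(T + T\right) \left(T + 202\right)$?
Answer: $104596 - i \sqrt{67} \approx 1.046 \cdot 10^{5} - 8.1853 i$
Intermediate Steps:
$o{\left(T \right)} = 2 T \left(202 + T\right)$
$p{\left(j \right)} = - 4 j$ ($p{\left(j \right)} = - 2 \cdot 1 \left(j + j\right) = - 2 \cdot 1 \cdot 2 j = - 2 \cdot 2 j = - 4 j$)
$Q{\left(Z,L \right)} = 2 + i \sqrt{67}$ ($Q{\left(Z,L \right)} = 2 + \sqrt{-58 - 9} = 2 + \sqrt{-67} = 2 + i \sqrt{67}$)
$o{\left(149 \right)} - Q{\left(p{\left(-4 \right)},12 \cdot 5 \right)} = 2 \cdot 149 \left(202 + 149\right) - \left(2 + i \sqrt{67}\right) = 2 \cdot 149 \cdot 351 - \left(2 + i \sqrt{67}\right) = 104598 - \left(2 + i \sqrt{67}\right) = 104596 - i \sqrt{67}$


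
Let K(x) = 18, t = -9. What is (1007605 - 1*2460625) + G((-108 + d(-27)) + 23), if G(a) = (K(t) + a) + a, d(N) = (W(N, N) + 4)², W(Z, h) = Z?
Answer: -1452114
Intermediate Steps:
d(N) = (4 + N)² (d(N) = (N + 4)² = (4 + N)²)
G(a) = 18 + 2*a (G(a) = (18 + a) + a = 18 + 2*a)
(1007605 - 1*2460625) + G((-108 + d(-27)) + 23) = (1007605 - 1*2460625) + (18 + 2*((-108 + (4 - 27)²) + 23)) = (1007605 - 2460625) + (18 + 2*((-108 + (-23)²) + 23)) = -1453020 + (18 + 2*((-108 + 529) + 23)) = -1453020 + (18 + 2*(421 + 23)) = -1453020 + (18 + 2*444) = -1453020 + (18 + 888) = -1453020 + 906 = -1452114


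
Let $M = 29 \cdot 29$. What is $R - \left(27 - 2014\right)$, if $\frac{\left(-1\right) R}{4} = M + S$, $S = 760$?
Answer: $-4417$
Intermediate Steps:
$M = 841$
$R = -6404$ ($R = - 4 \left(841 + 760\right) = \left(-4\right) 1601 = -6404$)
$R - \left(27 - 2014\right) = -6404 - \left(27 - 2014\right) = -6404 - -1987 = -6404 + 1987 = -4417$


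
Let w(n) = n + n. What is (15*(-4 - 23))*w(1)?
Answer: -810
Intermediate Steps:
w(n) = 2*n
(15*(-4 - 23))*w(1) = (15*(-4 - 23))*(2*1) = (15*(-27))*2 = -405*2 = -810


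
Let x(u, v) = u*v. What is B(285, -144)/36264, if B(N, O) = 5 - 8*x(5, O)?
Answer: 5765/36264 ≈ 0.15897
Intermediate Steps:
B(N, O) = 5 - 40*O
B(285, -144)/36264 = (5 - 40*(-144))/36264 = (5 + 5760)*(1/36264) = 5765*(1/36264) = 5765/36264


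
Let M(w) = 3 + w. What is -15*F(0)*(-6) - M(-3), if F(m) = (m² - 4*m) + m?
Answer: 0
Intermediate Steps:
F(m) = m² - 3*m
-15*F(0)*(-6) - M(-3) = -0*(-3 + 0)*(-6) - (3 - 3) = -0*(-3)*(-6) - 1*0 = -15*0*(-6) + 0 = 0*(-6) + 0 = 0 + 0 = 0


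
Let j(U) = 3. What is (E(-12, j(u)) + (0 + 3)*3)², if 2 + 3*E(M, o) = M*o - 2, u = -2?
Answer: 169/9 ≈ 18.778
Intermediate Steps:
E(M, o) = -4/3 + M*o/3 (E(M, o) = -⅔ + (M*o - 2)/3 = -⅔ + (-2 + M*o)/3 = -⅔ + (-⅔ + M*o/3) = -4/3 + M*o/3)
(E(-12, j(u)) + (0 + 3)*3)² = ((-4/3 + (⅓)*(-12)*3) + (0 + 3)*3)² = ((-4/3 - 12) + 3*3)² = (-40/3 + 9)² = (-13/3)² = 169/9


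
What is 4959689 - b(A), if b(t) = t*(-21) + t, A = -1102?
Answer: 4937649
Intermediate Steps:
b(t) = -20*t (b(t) = -21*t + t = -20*t)
4959689 - b(A) = 4959689 - (-20)*(-1102) = 4959689 - 1*22040 = 4959689 - 22040 = 4937649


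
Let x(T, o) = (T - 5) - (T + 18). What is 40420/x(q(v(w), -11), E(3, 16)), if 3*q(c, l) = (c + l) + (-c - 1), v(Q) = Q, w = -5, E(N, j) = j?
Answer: -40420/23 ≈ -1757.4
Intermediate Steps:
q(c, l) = -1/3 + l/3 (q(c, l) = ((c + l) + (-c - 1))/3 = ((c + l) + (-1 - c))/3 = (-1 + l)/3 = -1/3 + l/3)
x(T, o) = -23 (x(T, o) = (-5 + T) - (18 + T) = (-5 + T) + (-18 - T) = -23)
40420/x(q(v(w), -11), E(3, 16)) = 40420/(-23) = 40420*(-1/23) = -40420/23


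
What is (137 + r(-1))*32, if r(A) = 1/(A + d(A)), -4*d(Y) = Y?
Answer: 13024/3 ≈ 4341.3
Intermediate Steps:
d(Y) = -Y/4
r(A) = 4/(3*A) (r(A) = 1/(A - A/4) = 1/(3*A/4) = 4/(3*A))
(137 + r(-1))*32 = (137 + (4/3)/(-1))*32 = (137 + (4/3)*(-1))*32 = (137 - 4/3)*32 = (407/3)*32 = 13024/3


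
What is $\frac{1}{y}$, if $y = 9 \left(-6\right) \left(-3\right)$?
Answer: $\frac{1}{162} \approx 0.0061728$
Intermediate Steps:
$y = 162$ ($y = \left(-54\right) \left(-3\right) = 162$)
$\frac{1}{y} = \frac{1}{162}$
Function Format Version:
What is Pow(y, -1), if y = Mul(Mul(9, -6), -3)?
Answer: Rational(1, 162) ≈ 0.0061728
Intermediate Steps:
y = 162 (y = Mul(-54, -3) = 162)
Pow(y, -1) = Pow(162, -1) = Rational(1, 162)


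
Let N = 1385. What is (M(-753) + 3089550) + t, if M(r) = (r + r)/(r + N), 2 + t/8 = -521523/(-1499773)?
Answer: 1464217686628187/473928268 ≈ 3.0895e+6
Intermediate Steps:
t = -19824184/1499773 (t = -16 + 8*(-521523/(-1499773)) = -16 + 8*(-521523*(-1/1499773)) = -16 + 8*(521523/1499773) = -16 + 4172184/1499773 = -19824184/1499773 ≈ -13.218)
M(r) = 2*r/(1385 + r) (M(r) = (r + r)/(r + 1385) = (2*r)/(1385 + r) = 2*r/(1385 + r))
(M(-753) + 3089550) + t = (2*(-753)/(1385 - 753) + 3089550) - 19824184/1499773 = (2*(-753)/632 + 3089550) - 19824184/1499773 = (2*(-753)*(1/632) + 3089550) - 19824184/1499773 = (-753/316 + 3089550) - 19824184/1499773 = 976297047/316 - 19824184/1499773 = 1464217686628187/473928268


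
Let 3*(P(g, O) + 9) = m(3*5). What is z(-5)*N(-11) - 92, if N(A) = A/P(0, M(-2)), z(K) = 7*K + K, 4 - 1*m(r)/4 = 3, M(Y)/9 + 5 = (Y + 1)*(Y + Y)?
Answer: -3436/23 ≈ -149.39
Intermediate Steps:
M(Y) = -45 + 18*Y*(1 + Y) (M(Y) = -45 + 9*((Y + 1)*(Y + Y)) = -45 + 9*((1 + Y)*(2*Y)) = -45 + 9*(2*Y*(1 + Y)) = -45 + 18*Y*(1 + Y))
m(r) = 4 (m(r) = 16 - 4*3 = 16 - 12 = 4)
z(K) = 8*K
P(g, O) = -23/3 (P(g, O) = -9 + (⅓)*4 = -9 + 4/3 = -23/3)
N(A) = -3*A/23 (N(A) = A/(-23/3) = A*(-3/23) = -3*A/23)
z(-5)*N(-11) - 92 = (8*(-5))*(-3/23*(-11)) - 92 = -40*33/23 - 92 = -1320/23 - 92 = -3436/23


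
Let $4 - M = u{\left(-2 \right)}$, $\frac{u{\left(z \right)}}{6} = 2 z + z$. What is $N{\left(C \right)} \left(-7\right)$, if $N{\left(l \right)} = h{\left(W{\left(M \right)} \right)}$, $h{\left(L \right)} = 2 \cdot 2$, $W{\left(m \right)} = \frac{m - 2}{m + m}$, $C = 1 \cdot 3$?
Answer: $-28$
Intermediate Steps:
$u{\left(z \right)} = 18 z$ ($u{\left(z \right)} = 6 \left(2 z + z\right) = 6 \cdot 3 z = 18 z$)
$M = 40$ ($M = 4 - 18 \left(-2\right) = 4 - -36 = 4 + 36 = 40$)
$C = 3$
$W{\left(m \right)} = \frac{-2 + m}{2 m}$
$h{\left(L \right)} = 4$
$N{\left(l \right)} = 4$
$N{\left(C \right)} \left(-7\right) = 4 \left(-7\right) = -28$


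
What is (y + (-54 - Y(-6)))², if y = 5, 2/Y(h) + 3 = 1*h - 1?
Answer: 59536/25 ≈ 2381.4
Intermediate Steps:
Y(h) = 2/(-4 + h) (Y(h) = 2/(-3 + (1*h - 1)) = 2/(-3 + (h - 1)) = 2/(-3 + (-1 + h)) = 2/(-4 + h))
(y + (-54 - Y(-6)))² = (5 + (-54 - 2/(-4 - 6)))² = (5 + (-54 - 2/(-10)))² = (5 + (-54 - 2*(-1)/10))² = (5 + (-54 - 1*(-⅕)))² = (5 + (-54 + ⅕))² = (5 - 269/5)² = (-244/5)² = 59536/25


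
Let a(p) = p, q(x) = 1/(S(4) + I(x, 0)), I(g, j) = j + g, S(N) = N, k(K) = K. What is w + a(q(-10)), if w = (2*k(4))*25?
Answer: 1199/6 ≈ 199.83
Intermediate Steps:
I(g, j) = g + j
w = 200 (w = (2*4)*25 = 8*25 = 200)
q(x) = 1/(4 + x) (q(x) = 1/(4 + (x + 0)) = 1/(4 + x))
w + a(q(-10)) = 200 + 1/(4 - 10) = 200 + 1/(-6) = 200 - 1/6 = 1199/6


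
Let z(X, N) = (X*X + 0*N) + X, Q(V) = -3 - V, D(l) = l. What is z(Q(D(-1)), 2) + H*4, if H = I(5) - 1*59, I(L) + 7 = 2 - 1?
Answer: -258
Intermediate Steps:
I(L) = -6 (I(L) = -7 + (2 - 1) = -7 + 1 = -6)
z(X, N) = X + X² (z(X, N) = (X² + 0) + X = X² + X = X + X²)
H = -65 (H = -6 - 1*59 = -6 - 59 = -65)
z(Q(D(-1)), 2) + H*4 = (-3 - 1*(-1))*(1 + (-3 - 1*(-1))) - 65*4 = (-3 + 1)*(1 + (-3 + 1)) - 260 = -2*(1 - 2) - 260 = -2*(-1) - 260 = 2 - 260 = -258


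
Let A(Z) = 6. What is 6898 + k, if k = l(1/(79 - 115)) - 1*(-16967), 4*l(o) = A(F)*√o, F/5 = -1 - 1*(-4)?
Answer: 23865 + I/4 ≈ 23865.0 + 0.25*I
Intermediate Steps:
F = 15 (F = 5*(-1 - 1*(-4)) = 5*(-1 + 4) = 5*3 = 15)
l(o) = 3*√o/2 (l(o) = (6*√o)/4 = 3*√o/2)
k = 16967 + I/4 (k = 3*√(1/(79 - 115))/2 - 1*(-16967) = 3*√(1/(-36))/2 + 16967 = 3*√(-1/36)/2 + 16967 = 3*(I/6)/2 + 16967 = I/4 + 16967 = 16967 + I/4 ≈ 16967.0 + 0.25*I)
6898 + k = 6898 + (16967 + I/4) = 23865 + I/4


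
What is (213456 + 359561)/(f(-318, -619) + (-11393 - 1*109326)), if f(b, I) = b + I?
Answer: -573017/121656 ≈ -4.7101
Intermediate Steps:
f(b, I) = I + b
(213456 + 359561)/(f(-318, -619) + (-11393 - 1*109326)) = (213456 + 359561)/((-619 - 318) + (-11393 - 1*109326)) = 573017/(-937 + (-11393 - 109326)) = 573017/(-937 - 120719) = 573017/(-121656) = 573017*(-1/121656) = -573017/121656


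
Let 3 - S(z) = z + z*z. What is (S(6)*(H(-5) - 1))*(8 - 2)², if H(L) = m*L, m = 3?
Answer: 22464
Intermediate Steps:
S(z) = 3 - z - z² (S(z) = 3 - (z + z*z) = 3 - (z + z²) = 3 + (-z - z²) = 3 - z - z²)
H(L) = 3*L
(S(6)*(H(-5) - 1))*(8 - 2)² = ((3 - 1*6 - 1*6²)*(3*(-5) - 1))*(8 - 2)² = ((3 - 6 - 1*36)*(-15 - 1))*6² = ((3 - 6 - 36)*(-16))*36 = -39*(-16)*36 = 624*36 = 22464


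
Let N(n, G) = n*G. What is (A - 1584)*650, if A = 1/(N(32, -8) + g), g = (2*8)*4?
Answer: -98841925/96 ≈ -1.0296e+6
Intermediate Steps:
g = 64 (g = 16*4 = 64)
N(n, G) = G*n
A = -1/192 (A = 1/(-8*32 + 64) = 1/(-256 + 64) = 1/(-192) = -1/192 ≈ -0.0052083)
(A - 1584)*650 = (-1/192 - 1584)*650 = -304129/192*650 = -98841925/96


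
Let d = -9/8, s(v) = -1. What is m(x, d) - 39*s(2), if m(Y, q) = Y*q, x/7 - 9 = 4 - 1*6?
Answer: -129/8 ≈ -16.125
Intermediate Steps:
d = -9/8 (d = -9*⅛ = -9/8 ≈ -1.1250)
x = 49 (x = 63 + 7*(4 - 1*6) = 63 + 7*(4 - 6) = 63 + 7*(-2) = 63 - 14 = 49)
m(x, d) - 39*s(2) = 49*(-9/8) - 39*(-1) = -441/8 + 39 = -129/8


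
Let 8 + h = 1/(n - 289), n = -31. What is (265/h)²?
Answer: 7191040000/6558721 ≈ 1096.4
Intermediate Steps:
h = -2561/320 (h = -8 + 1/(-31 - 289) = -8 + 1/(-320) = -8 - 1/320 = -2561/320 ≈ -8.0031)
(265/h)² = (265/(-2561/320))² = (265*(-320/2561))² = (-84800/2561)² = 7191040000/6558721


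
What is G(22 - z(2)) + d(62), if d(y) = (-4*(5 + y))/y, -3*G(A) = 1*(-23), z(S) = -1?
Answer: 311/93 ≈ 3.3441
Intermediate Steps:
G(A) = 23/3 (G(A) = -(-23)/3 = -⅓*(-23) = 23/3)
d(y) = (-20 - 4*y)/y
G(22 - z(2)) + d(62) = 23/3 + (-4 - 20/62) = 23/3 + (-4 - 20*1/62) = 23/3 + (-4 - 10/31) = 23/3 - 134/31 = 311/93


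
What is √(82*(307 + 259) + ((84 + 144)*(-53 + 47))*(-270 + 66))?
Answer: 2*√81371 ≈ 570.51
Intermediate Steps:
√(82*(307 + 259) + ((84 + 144)*(-53 + 47))*(-270 + 66)) = √(82*566 + (228*(-6))*(-204)) = √(46412 - 1368*(-204)) = √(46412 + 279072) = √325484 = 2*√81371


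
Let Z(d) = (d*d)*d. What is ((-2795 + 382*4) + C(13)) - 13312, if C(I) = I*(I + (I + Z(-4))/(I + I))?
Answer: -28871/2 ≈ -14436.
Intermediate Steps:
Z(d) = d³ (Z(d) = d²*d = d³)
C(I) = I*(I + (-64 + I)/(2*I)) (C(I) = I*(I + (I + (-4)³)/(I + I)) = I*(I + (I - 64)/((2*I))) = I*(I + (-64 + I)*(1/(2*I))) = I*(I + (-64 + I)/(2*I)))
((-2795 + 382*4) + C(13)) - 13312 = ((-2795 + 382*4) + (-32 + 13² + (½)*13)) - 13312 = ((-2795 + 1528) + (-32 + 169 + 13/2)) - 13312 = (-1267 + 287/2) - 13312 = -2247/2 - 13312 = -28871/2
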